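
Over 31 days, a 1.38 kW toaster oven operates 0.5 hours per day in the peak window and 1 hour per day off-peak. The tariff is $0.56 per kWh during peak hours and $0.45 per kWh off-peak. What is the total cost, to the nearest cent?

Peak energy = 1.38 kW × 0.5 h × 31 = 21.39 kWh
Off-peak energy = 1.38 kW × 1 h × 31 = 42.78 kWh
Cost = 21.39 × $0.56 + 42.78 × $0.45 = $11.9784 + $19.251 = $31.23

$31.23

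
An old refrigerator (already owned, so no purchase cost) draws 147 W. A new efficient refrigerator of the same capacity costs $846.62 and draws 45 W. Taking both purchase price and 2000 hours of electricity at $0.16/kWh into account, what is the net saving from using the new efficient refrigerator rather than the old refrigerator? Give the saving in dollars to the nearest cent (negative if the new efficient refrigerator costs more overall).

old refrigerator: $0.00 + (147/1000) kW × 2000 h × $0.16 = $0.00 + $47.04 = $47.04
new efficient refrigerator: $846.62 + (45/1000) kW × 2000 h × $0.16 = $846.62 + $14.4 = $861.02
Saving = $47.04 − $861.02 = −$813.98

-$813.98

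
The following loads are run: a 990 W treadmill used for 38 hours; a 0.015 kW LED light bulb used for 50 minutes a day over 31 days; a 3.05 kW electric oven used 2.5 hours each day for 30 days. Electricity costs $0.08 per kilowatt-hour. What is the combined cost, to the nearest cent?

treadmill: 0.99 kW × 38 h = 37.62 kWh
LED light bulb: Runtime = 50 min × 31 = 1550 min = 25.833333… h
LED light bulb: 0.015 kW × 25.833333… h = 0.3875 kWh
electric oven: Runtime = 2.5 h/day × 30 days = 75 h
electric oven: 3.05 kW × 75 h = 228.75 kWh
Total energy = 266.7575 kWh
Cost = 266.7575 × $0.08 = $21.34

$21.34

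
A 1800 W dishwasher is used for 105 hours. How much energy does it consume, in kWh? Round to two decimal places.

189.00 kWh

Energy = 1.8 kW × 105 h = 189 kWh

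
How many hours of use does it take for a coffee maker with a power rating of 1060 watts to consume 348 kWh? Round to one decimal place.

328.3 h

Hours = 348 kWh ÷ 1.06 kW = 328.3 h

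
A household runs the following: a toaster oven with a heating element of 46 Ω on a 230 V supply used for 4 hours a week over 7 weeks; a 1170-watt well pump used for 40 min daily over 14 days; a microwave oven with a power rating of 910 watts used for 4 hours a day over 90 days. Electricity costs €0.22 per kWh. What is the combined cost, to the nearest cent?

€81.56

toaster oven: Power = V²/R = 230²/46 = 1150 W = 1.15 kW
toaster oven: Runtime = 4 h/week × 7 weeks = 28 h
toaster oven: 1.15 kW × 28 h = 32.2 kWh
well pump: Runtime = 40 min × 14 = 560 min = 9.333333… h
well pump: 1.17 kW × 9.333333… h = 10.92 kWh
microwave oven: Runtime = 4 h/day × 90 days = 360 h
microwave oven: 0.91 kW × 360 h = 327.6 kWh
Total energy = 370.72 kWh
Cost = 370.72 × €0.22 = €81.56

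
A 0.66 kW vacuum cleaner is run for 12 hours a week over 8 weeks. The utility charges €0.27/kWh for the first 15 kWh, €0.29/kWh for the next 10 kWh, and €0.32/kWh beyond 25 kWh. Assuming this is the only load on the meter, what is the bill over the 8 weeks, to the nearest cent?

Runtime = 12 h/week × 8 weeks = 96 h
Energy = 0.66 kW × 96 h = 63.36 kWh
Tier 1 (0–15 kWh): 15 × €0.27 = €4.05
Tier 2 (15–25 kWh): 10 × €0.29 = €2.9
Above 25 kWh: 38.36 × €0.32 = €12.2752
Bill = €19.23

€19.23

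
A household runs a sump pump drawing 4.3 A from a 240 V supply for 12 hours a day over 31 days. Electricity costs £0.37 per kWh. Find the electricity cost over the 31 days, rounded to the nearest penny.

£142.04

Power = 4.3 A × 240 V = 1032 W = 1.032 kW
Runtime = 12 h/day × 31 days = 372 h
Energy = 1.032 kW × 372 h = 383.904 kWh
Cost = 383.904 kWh × £0.37/kWh = £142.04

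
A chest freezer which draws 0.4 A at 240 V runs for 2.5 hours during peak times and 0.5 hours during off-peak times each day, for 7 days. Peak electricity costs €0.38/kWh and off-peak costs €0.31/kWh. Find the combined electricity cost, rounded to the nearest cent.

Power = 0.4 A × 240 V = 96 W = 0.096 kW
Peak energy = 0.096 kW × 2.5 h × 7 = 1.68 kWh
Off-peak energy = 0.096 kW × 0.5 h × 7 = 0.336 kWh
Cost = 1.68 × €0.38 + 0.336 × €0.31 = €0.6384 + €0.10416 = €0.74

€0.74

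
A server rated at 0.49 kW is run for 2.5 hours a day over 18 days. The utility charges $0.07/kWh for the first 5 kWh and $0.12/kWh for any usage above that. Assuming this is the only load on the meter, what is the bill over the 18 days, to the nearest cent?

$2.40

Runtime = 2.5 h/day × 18 days = 45 h
Energy = 0.49 kW × 45 h = 22.05 kWh
Tier 1 (0–5 kWh): 5 × $0.07 = $0.35
Above 5 kWh: 17.05 × $0.12 = $2.046
Bill = $2.40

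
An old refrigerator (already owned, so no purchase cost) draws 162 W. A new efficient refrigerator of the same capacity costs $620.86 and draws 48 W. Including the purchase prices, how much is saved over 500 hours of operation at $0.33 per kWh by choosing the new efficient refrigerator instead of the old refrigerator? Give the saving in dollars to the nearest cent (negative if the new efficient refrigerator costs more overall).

old refrigerator: $0.00 + (162/1000) kW × 500 h × $0.33 = $0.00 + $26.73 = $26.73
new efficient refrigerator: $620.86 + (48/1000) kW × 500 h × $0.33 = $620.86 + $7.92 = $628.78
Saving = $26.73 − $628.78 = −$602.05

-$602.05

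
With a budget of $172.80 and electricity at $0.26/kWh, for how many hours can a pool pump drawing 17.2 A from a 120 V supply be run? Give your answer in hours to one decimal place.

Power = 17.2 A × 120 V = 2064 W = 2.064 kW
Energy available = $172.80 ÷ $0.26/kWh = 664.6154 kWh
Hours = 664.6154 kWh ÷ 2.064 kW = 322.0 h

322.0 h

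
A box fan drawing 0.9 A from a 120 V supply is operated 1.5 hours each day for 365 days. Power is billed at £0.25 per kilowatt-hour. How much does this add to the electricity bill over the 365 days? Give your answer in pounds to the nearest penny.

£14.78

Power = 0.9 A × 120 V = 108 W = 0.108 kW
Runtime = 1.5 h/day × 365 days = 547.5 h
Energy = 0.108 kW × 547.5 h = 59.13 kWh
Cost = 59.13 kWh × £0.25/kWh = £14.78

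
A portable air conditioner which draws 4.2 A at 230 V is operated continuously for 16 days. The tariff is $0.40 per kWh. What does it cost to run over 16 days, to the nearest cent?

$148.38

Power = 4.2 A × 230 V = 966 W = 0.966 kW
Runtime = 24 h × 16 = 384 h
Energy = 0.966 kW × 384 h = 370.944 kWh
Cost = 370.944 kWh × $0.40/kWh = $148.38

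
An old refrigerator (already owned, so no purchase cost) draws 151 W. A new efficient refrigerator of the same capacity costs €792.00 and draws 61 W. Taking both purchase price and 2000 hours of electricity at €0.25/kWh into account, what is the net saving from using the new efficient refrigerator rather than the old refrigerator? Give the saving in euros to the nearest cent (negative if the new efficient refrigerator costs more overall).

-€747.00

old refrigerator: €0.00 + (151/1000) kW × 2000 h × €0.25 = €0.00 + €75.5 = €75.5
new efficient refrigerator: €792.00 + (61/1000) kW × 2000 h × €0.25 = €792.00 + €30.5 = €822.5
Saving = €75.5 − €822.5 = −€747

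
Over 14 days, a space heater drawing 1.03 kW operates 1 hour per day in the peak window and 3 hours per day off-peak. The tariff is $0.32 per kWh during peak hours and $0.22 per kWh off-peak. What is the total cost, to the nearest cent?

Peak energy = 1.03 kW × 1 h × 14 = 14.42 kWh
Off-peak energy = 1.03 kW × 3 h × 14 = 43.26 kWh
Cost = 14.42 × $0.32 + 43.26 × $0.22 = $4.6144 + $9.5172 = $14.13

$14.13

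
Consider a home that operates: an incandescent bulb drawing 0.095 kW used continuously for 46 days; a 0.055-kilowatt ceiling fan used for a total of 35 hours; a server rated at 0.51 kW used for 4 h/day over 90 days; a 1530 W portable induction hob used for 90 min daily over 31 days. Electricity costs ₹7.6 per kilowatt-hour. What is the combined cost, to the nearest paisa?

incandescent bulb: Runtime = 24 h × 46 = 1104 h
incandescent bulb: 0.095 kW × 1104 h = 104.88 kWh
ceiling fan: 0.055 kW × 35 h = 1.925 kWh
server: Runtime = 4 h/day × 90 days = 360 h
server: 0.51 kW × 360 h = 183.6 kWh
portable induction hob: Runtime = 90 min × 31 = 2790 min = 46.5 h
portable induction hob: 1.53 kW × 46.5 h = 71.145 kWh
Total energy = 361.55 kWh
Cost = 361.55 × ₹7.6 = ₹2747.78

₹2747.78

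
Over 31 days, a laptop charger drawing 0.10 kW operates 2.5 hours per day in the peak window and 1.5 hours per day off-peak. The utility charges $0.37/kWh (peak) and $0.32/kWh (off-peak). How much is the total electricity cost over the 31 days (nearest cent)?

$4.36

Peak energy = 0.1 kW × 2.5 h × 31 = 7.75 kWh
Off-peak energy = 0.1 kW × 1.5 h × 31 = 4.65 kWh
Cost = 7.75 × $0.37 + 4.65 × $0.32 = $2.8675 + $1.488 = $4.36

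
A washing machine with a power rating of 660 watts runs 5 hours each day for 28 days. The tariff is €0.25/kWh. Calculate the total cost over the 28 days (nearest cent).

Runtime = 5 h/day × 28 days = 140 h
Energy = 0.66 kW × 140 h = 92.4 kWh
Cost = 92.4 kWh × €0.25/kWh = €23.10

€23.10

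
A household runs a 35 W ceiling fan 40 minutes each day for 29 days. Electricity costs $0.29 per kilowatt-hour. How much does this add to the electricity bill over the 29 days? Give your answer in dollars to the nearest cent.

$0.20

Runtime = 40 min × 29 = 1160 min = 19.333333… h
Energy = 0.035 kW × 19.333333… h = 0.676666… kWh
Cost = 0.676666… kWh × $0.29/kWh = $0.20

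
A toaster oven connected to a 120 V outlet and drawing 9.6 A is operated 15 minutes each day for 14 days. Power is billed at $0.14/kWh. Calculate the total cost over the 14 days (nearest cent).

$0.56

Power = 9.6 A × 120 V = 1152 W = 1.152 kW
Runtime = 15 min × 14 = 210 min = 3.5 h
Energy = 1.152 kW × 3.5 h = 4.032 kWh
Cost = 4.032 kWh × $0.14/kWh = $0.56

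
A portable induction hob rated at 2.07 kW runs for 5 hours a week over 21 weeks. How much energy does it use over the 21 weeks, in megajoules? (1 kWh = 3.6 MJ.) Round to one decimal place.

Runtime = 5 h/week × 21 weeks = 105 h
Energy = 2.07 kW × 105 h = 217.35 kWh
= 217.35 × 3.6 MJ = 782.5 MJ

782.5 MJ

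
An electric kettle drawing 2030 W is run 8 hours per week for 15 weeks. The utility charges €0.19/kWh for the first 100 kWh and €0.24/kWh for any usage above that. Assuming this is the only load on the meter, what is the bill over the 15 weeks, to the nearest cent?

Runtime = 8 h/week × 15 weeks = 120 h
Energy = 2.03 kW × 120 h = 243.6 kWh
Tier 1 (0–100 kWh): 100 × €0.19 = €19
Above 100 kWh: 143.6 × €0.24 = €34.464
Bill = €53.46

€53.46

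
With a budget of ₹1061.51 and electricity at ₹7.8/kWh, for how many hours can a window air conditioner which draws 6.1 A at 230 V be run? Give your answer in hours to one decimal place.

97.0 h

Power = 6.1 A × 230 V = 1403 W = 1.403 kW
Energy available = ₹1061.51 ÷ ₹7.8/kWh = 136.091 kWh
Hours = 136.091 kWh ÷ 1.403 kW = 97.0 h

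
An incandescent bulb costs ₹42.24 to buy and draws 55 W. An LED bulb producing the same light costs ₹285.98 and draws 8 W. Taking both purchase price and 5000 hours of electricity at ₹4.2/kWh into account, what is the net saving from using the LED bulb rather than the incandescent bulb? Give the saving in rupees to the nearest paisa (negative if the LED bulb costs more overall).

incandescent bulb: ₹42.24 + (55/1000) kW × 5000 h × ₹4.2 = ₹42.24 + ₹1155 = ₹1197.24
LED bulb: ₹285.98 + (8/1000) kW × 5000 h × ₹4.2 = ₹285.98 + ₹168 = ₹453.98
Saving = ₹1197.24 − ₹453.98 = ₹743.26

₹743.26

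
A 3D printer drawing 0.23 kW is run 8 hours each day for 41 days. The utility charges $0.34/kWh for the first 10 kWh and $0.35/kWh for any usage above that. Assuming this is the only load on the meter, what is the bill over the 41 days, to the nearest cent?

$26.30

Runtime = 8 h/day × 41 days = 328 h
Energy = 0.23 kW × 328 h = 75.44 kWh
Tier 1 (0–10 kWh): 10 × $0.34 = $3.4
Above 10 kWh: 65.44 × $0.35 = $22.904
Bill = $26.30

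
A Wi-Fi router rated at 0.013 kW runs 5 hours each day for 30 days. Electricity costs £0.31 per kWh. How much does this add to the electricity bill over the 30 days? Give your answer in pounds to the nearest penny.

Runtime = 5 h/day × 30 days = 150 h
Energy = 0.013 kW × 150 h = 1.95 kWh
Cost = 1.95 kWh × £0.31/kWh = £0.60

£0.60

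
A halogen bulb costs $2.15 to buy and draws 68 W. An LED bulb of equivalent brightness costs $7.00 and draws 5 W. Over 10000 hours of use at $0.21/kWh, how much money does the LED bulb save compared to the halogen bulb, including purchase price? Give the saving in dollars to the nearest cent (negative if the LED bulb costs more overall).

$127.45

halogen bulb: $2.15 + (68/1000) kW × 10000 h × $0.21 = $2.15 + $142.8 = $144.95
LED bulb: $7.00 + (5/1000) kW × 10000 h × $0.21 = $7.00 + $10.5 = $17.5
Saving = $144.95 − $17.5 = $127.45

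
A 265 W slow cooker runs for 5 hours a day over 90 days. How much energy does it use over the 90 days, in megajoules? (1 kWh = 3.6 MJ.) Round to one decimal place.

Runtime = 5 h/day × 90 days = 450 h
Energy = 0.265 kW × 450 h = 119.25 kWh
= 119.25 × 3.6 MJ = 429.3 MJ

429.3 MJ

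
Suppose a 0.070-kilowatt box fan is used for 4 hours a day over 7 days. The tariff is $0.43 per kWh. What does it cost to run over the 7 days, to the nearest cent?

$0.84

Runtime = 4 h/day × 7 days = 28 h
Energy = 0.07 kW × 28 h = 1.96 kWh
Cost = 1.96 kWh × $0.43/kWh = $0.84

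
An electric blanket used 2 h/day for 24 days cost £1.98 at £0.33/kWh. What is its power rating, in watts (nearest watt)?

Energy = £1.98 ÷ £0.33/kWh = 6 kWh
Runtime = 2 h/day × 24 days = 48 h
Power = 6 kWh ÷ 48 h = 0.125 kW = 125 W

125 W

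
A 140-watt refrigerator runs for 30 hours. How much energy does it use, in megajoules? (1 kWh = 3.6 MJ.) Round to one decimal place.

Energy = 0.14 kW × 30 h = 4.2 kWh
= 4.2 × 3.6 MJ = 15.1 MJ

15.1 MJ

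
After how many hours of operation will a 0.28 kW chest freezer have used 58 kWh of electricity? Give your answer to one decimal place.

207.1 h

Hours = 58 kWh ÷ 0.28 kW = 207.1 h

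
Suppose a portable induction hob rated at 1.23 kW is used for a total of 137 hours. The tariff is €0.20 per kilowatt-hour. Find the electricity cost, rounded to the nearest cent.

€33.70

Energy = 1.23 kW × 137 h = 168.51 kWh
Cost = 168.51 kWh × €0.20/kWh = €33.70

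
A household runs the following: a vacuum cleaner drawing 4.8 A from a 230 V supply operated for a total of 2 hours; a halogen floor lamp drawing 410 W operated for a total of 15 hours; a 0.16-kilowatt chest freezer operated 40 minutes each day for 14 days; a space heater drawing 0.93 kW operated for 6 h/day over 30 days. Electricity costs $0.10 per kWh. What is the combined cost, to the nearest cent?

$17.73

vacuum cleaner: Power = 4.8 A × 230 V = 1104 W = 1.104 kW
vacuum cleaner: 1.104 kW × 2 h = 2.208 kWh
halogen floor lamp: 0.41 kW × 15 h = 6.15 kWh
chest freezer: Runtime = 40 min × 14 = 560 min = 9.333333… h
chest freezer: 0.16 kW × 9.333333… h = 1.493333… kWh
space heater: Runtime = 6 h/day × 30 days = 180 h
space heater: 0.93 kW × 180 h = 167.4 kWh
Total energy = 177.251333… kWh
Cost = 177.251333… × $0.10 = $17.73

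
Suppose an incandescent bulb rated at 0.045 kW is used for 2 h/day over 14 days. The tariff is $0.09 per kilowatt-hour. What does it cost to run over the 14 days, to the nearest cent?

Runtime = 2 h/day × 14 days = 28 h
Energy = 0.045 kW × 28 h = 1.26 kWh
Cost = 1.26 kWh × $0.09/kWh = $0.11

$0.11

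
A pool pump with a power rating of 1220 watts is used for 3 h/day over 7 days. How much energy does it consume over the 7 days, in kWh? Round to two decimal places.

25.62 kWh

Runtime = 3 h/day × 7 days = 21 h
Energy = 1.22 kW × 21 h = 25.62 kWh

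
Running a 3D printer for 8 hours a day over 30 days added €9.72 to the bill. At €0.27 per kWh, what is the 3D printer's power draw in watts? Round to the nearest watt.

Energy = €9.72 ÷ €0.27/kWh = 36 kWh
Runtime = 8 h/day × 30 days = 240 h
Power = 36 kWh ÷ 240 h = 0.15 kW = 150 W

150 W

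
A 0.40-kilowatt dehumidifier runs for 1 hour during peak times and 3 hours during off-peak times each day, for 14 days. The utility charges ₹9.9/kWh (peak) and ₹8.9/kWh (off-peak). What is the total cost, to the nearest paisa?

Peak energy = 0.4 kW × 1 h × 14 = 5.6 kWh
Off-peak energy = 0.4 kW × 3 h × 14 = 16.8 kWh
Cost = 5.6 × ₹9.9 + 16.8 × ₹8.9 = ₹55.44 + ₹149.52 = ₹204.96

₹204.96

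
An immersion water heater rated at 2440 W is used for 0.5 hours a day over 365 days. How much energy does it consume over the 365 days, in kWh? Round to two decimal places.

Runtime = 0.5 h/day × 365 days = 182.5 h
Energy = 2.44 kW × 182.5 h = 445.3 kWh

445.30 kWh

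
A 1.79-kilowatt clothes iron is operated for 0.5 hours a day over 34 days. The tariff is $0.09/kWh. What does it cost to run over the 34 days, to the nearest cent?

Runtime = 0.5 h/day × 34 days = 17 h
Energy = 1.79 kW × 17 h = 30.43 kWh
Cost = 30.43 kWh × $0.09/kWh = $2.74

$2.74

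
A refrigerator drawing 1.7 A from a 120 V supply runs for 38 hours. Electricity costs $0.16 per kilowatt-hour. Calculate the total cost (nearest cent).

$1.24

Power = 1.7 A × 120 V = 204 W = 0.204 kW
Energy = 0.204 kW × 38 h = 7.752 kWh
Cost = 7.752 kWh × $0.16/kWh = $1.24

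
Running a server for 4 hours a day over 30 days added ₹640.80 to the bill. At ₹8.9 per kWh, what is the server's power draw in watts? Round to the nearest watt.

600 W

Energy = ₹640.80 ÷ ₹8.9/kWh = 72 kWh
Runtime = 4 h/day × 30 days = 120 h
Power = 72 kWh ÷ 120 h = 0.6 kW = 600 W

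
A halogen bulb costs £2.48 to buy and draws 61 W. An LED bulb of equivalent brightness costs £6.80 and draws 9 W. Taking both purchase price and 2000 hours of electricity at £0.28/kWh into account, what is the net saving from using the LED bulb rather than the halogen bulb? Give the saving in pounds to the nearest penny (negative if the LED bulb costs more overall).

£24.80

halogen bulb: £2.48 + (61/1000) kW × 2000 h × £0.28 = £2.48 + £34.16 = £36.64
LED bulb: £6.80 + (9/1000) kW × 2000 h × £0.28 = £6.80 + £5.04 = £11.84
Saving = £36.64 − £11.84 = £24.8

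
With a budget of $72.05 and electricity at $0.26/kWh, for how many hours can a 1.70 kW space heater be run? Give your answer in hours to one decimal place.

163.0 h

Energy available = $72.05 ÷ $0.26/kWh = 277.1154 kWh
Hours = 277.1154 kWh ÷ 1.7 kW = 163.0 h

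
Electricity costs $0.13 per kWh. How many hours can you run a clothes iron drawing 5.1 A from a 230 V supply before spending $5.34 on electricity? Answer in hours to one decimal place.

Power = 5.1 A × 230 V = 1173 W = 1.173 kW
Energy available = $5.34 ÷ $0.13/kWh = 41.0769 kWh
Hours = 41.0769 kWh ÷ 1.173 kW = 35.0 h

35.0 h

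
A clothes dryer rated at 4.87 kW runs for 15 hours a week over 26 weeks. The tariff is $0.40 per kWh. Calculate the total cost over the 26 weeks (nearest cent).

$759.72

Runtime = 15 h/week × 26 weeks = 390 h
Energy = 4.87 kW × 390 h = 1899.3 kWh
Cost = 1899.3 kWh × $0.40/kWh = $759.72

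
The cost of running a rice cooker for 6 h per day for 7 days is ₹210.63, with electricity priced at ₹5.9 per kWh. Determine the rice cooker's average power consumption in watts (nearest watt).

850 W

Energy = ₹210.63 ÷ ₹5.9/kWh = 35.7 kWh
Runtime = 6 h/day × 7 days = 42 h
Power = 35.7 kWh ÷ 42 h = 0.85 kW = 850 W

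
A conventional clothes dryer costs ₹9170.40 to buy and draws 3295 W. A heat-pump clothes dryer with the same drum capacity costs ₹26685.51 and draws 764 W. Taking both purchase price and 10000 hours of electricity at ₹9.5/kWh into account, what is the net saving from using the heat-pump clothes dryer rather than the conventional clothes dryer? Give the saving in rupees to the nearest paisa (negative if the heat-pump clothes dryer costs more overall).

conventional clothes dryer: ₹9170.40 + (3295/1000) kW × 10000 h × ₹9.5 = ₹9170.40 + ₹313025 = ₹322195.4
heat-pump clothes dryer: ₹26685.51 + (764/1000) kW × 10000 h × ₹9.5 = ₹26685.51 + ₹72580 = ₹99265.51
Saving = ₹322195.4 − ₹99265.51 = ₹222929.89

₹222929.89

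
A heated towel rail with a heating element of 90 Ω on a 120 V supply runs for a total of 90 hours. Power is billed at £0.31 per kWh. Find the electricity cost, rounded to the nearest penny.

Power = V²/R = 120²/90 = 160 W = 0.16 kW
Energy = 0.16 kW × 90 h = 14.4 kWh
Cost = 14.4 kWh × £0.31/kWh = £4.46

£4.46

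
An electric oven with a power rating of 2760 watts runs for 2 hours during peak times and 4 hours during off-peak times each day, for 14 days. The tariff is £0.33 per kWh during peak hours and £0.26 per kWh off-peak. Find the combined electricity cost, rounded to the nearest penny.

£65.69

Peak energy = 2.76 kW × 2 h × 14 = 77.28 kWh
Off-peak energy = 2.76 kW × 4 h × 14 = 154.56 kWh
Cost = 77.28 × £0.33 + 154.56 × £0.26 = £25.5024 + £40.1856 = £65.69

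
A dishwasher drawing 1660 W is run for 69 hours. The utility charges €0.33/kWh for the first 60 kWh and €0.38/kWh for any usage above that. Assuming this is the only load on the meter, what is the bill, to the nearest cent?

Energy = 1.66 kW × 69 h = 114.54 kWh
Tier 1 (0–60 kWh): 60 × €0.33 = €19.8
Above 60 kWh: 54.54 × €0.38 = €20.7252
Bill = €40.53

€40.53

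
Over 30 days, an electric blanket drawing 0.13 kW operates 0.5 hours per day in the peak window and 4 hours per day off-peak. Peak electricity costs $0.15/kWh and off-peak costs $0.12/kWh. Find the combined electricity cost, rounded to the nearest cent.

$2.16

Peak energy = 0.13 kW × 0.5 h × 30 = 1.95 kWh
Off-peak energy = 0.13 kW × 4 h × 30 = 15.6 kWh
Cost = 1.95 × $0.15 + 15.6 × $0.12 = $0.2925 + $1.872 = $2.16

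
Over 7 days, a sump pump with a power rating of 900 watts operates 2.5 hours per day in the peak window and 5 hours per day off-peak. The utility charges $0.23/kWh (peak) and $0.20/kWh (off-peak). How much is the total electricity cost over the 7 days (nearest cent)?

$9.92

Peak energy = 0.9 kW × 2.5 h × 7 = 15.75 kWh
Off-peak energy = 0.9 kW × 5 h × 7 = 31.5 kWh
Cost = 15.75 × $0.23 + 31.5 × $0.20 = $3.6225 + $6.3 = $9.92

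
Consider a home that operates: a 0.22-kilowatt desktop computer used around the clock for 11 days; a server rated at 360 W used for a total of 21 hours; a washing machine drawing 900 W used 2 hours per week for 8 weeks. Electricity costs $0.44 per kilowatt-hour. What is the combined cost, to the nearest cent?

$35.22

desktop computer: Runtime = 24 h × 11 = 264 h
desktop computer: 0.22 kW × 264 h = 58.08 kWh
server: 0.36 kW × 21 h = 7.56 kWh
washing machine: Runtime = 2 h/week × 8 weeks = 16 h
washing machine: 0.9 kW × 16 h = 14.4 kWh
Total energy = 80.04 kWh
Cost = 80.04 × $0.44 = $35.22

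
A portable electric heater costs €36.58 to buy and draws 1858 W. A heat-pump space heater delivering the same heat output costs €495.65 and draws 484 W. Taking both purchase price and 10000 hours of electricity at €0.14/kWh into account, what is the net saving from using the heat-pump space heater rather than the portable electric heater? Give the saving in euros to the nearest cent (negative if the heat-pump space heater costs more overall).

portable electric heater: €36.58 + (1858/1000) kW × 10000 h × €0.14 = €36.58 + €2601.2 = €2637.78
heat-pump space heater: €495.65 + (484/1000) kW × 10000 h × €0.14 = €495.65 + €677.6 = €1173.25
Saving = €2637.78 − €1173.25 = €1464.53

€1464.53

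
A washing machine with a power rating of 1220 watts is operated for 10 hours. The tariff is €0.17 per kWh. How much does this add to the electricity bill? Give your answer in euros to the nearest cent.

€2.07

Energy = 1.22 kW × 10 h = 12.2 kWh
Cost = 12.2 kWh × €0.17/kWh = €2.07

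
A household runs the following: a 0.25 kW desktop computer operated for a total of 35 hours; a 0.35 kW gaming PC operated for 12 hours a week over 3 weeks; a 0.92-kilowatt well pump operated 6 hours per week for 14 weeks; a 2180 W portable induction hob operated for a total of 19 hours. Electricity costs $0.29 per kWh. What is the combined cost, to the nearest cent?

$40.61

desktop computer: 0.25 kW × 35 h = 8.75 kWh
gaming PC: Runtime = 12 h/week × 3 weeks = 36 h
gaming PC: 0.35 kW × 36 h = 12.6 kWh
well pump: Runtime = 6 h/week × 14 weeks = 84 h
well pump: 0.92 kW × 84 h = 77.28 kWh
portable induction hob: 2.18 kW × 19 h = 41.42 kWh
Total energy = 140.05 kWh
Cost = 140.05 × $0.29 = $40.61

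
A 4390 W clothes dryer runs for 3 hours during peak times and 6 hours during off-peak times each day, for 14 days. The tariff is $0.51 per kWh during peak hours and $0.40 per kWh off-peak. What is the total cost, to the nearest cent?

$241.54

Peak energy = 4.39 kW × 3 h × 14 = 184.38 kWh
Off-peak energy = 4.39 kW × 6 h × 14 = 368.76 kWh
Cost = 184.38 × $0.51 + 368.76 × $0.40 = $94.0338 + $147.504 = $241.54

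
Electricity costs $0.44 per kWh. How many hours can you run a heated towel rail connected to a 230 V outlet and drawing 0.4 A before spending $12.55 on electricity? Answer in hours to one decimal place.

Power = 0.4 A × 230 V = 92 W = 0.092 kW
Energy available = $12.55 ÷ $0.44/kWh = 28.5227 kWh
Hours = 28.5227 kWh ÷ 0.092 kW = 310.0 h

310.0 h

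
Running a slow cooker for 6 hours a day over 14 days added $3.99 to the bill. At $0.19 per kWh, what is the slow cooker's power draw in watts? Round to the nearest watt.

Energy = $3.99 ÷ $0.19/kWh = 21 kWh
Runtime = 6 h/day × 14 days = 84 h
Power = 21 kWh ÷ 84 h = 0.25 kW = 250 W

250 W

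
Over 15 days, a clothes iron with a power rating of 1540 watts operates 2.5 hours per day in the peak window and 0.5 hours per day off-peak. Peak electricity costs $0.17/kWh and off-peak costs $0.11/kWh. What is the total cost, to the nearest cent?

Peak energy = 1.54 kW × 2.5 h × 15 = 57.75 kWh
Off-peak energy = 1.54 kW × 0.5 h × 15 = 11.55 kWh
Cost = 57.75 × $0.17 + 11.55 × $0.11 = $9.8175 + $1.2705 = $11.09

$11.09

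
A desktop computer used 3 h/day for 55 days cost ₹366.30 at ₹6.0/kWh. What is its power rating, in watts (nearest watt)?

370 W

Energy = ₹366.30 ÷ ₹6.0/kWh = 61.05 kWh
Runtime = 3 h/day × 55 days = 165 h
Power = 61.05 kWh ÷ 165 h = 0.37 kW = 370 W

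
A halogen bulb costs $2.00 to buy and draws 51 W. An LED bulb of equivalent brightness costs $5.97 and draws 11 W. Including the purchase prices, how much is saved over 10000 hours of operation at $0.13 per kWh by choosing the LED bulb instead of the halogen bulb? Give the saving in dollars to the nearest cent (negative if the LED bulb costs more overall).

$48.03

halogen bulb: $2.00 + (51/1000) kW × 10000 h × $0.13 = $2.00 + $66.3 = $68.3
LED bulb: $5.97 + (11/1000) kW × 10000 h × $0.13 = $5.97 + $14.3 = $20.27
Saving = $68.3 − $20.27 = $48.03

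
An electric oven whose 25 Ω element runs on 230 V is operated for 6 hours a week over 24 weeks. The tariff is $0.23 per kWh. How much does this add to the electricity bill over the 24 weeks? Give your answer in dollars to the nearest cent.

Power = V²/R = 230²/25 = 2116 W = 2.116 kW
Runtime = 6 h/week × 24 weeks = 144 h
Energy = 2.116 kW × 144 h = 304.704 kWh
Cost = 304.704 kWh × $0.23/kWh = $70.08

$70.08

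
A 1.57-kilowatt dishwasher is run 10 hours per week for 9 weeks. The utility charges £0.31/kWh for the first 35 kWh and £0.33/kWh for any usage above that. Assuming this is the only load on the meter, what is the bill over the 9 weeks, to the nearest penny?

£45.93

Runtime = 10 h/week × 9 weeks = 90 h
Energy = 1.57 kW × 90 h = 141.3 kWh
Tier 1 (0–35 kWh): 35 × £0.31 = £10.85
Above 35 kWh: 106.3 × £0.33 = £35.079
Bill = £45.93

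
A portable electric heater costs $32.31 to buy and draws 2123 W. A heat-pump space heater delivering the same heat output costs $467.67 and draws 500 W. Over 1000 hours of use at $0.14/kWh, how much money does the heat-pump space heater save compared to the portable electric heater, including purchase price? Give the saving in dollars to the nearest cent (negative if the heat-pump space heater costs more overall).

portable electric heater: $32.31 + (2123/1000) kW × 1000 h × $0.14 = $32.31 + $297.22 = $329.53
heat-pump space heater: $467.67 + (500/1000) kW × 1000 h × $0.14 = $467.67 + $70 = $537.67
Saving = $329.53 − $537.67 = −$208.14

-$208.14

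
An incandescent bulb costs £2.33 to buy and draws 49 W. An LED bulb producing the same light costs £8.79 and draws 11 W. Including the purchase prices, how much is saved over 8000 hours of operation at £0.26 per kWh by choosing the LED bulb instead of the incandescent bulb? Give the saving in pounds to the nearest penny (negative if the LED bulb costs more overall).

incandescent bulb: £2.33 + (49/1000) kW × 8000 h × £0.26 = £2.33 + £101.92 = £104.25
LED bulb: £8.79 + (11/1000) kW × 8000 h × £0.26 = £8.79 + £22.88 = £31.67
Saving = £104.25 − £31.67 = £72.58

£72.58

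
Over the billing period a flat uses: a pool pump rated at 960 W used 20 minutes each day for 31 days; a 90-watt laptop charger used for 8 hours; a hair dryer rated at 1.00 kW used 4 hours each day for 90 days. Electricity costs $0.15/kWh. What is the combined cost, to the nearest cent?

pool pump: Runtime = 20 min × 31 = 620 min = 10.333333… h
pool pump: 0.96 kW × 10.333333… h = 9.92 kWh
laptop charger: 0.09 kW × 8 h = 0.72 kWh
hair dryer: Runtime = 4 h/day × 90 days = 360 h
hair dryer: 1 kW × 360 h = 360 kWh
Total energy = 370.64 kWh
Cost = 370.64 × $0.15 = $55.60

$55.60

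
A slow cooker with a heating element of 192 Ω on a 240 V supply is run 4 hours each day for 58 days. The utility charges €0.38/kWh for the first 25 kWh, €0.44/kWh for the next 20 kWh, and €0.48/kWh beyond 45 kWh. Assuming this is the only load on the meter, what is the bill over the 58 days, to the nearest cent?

Power = V²/R = 240²/192 = 300 W = 0.3 kW
Runtime = 4 h/day × 58 days = 232 h
Energy = 0.3 kW × 232 h = 69.6 kWh
Tier 1 (0–25 kWh): 25 × €0.38 = €9.5
Tier 2 (25–45 kWh): 20 × €0.44 = €8.8
Above 45 kWh: 24.6 × €0.48 = €11.808
Bill = €30.11

€30.11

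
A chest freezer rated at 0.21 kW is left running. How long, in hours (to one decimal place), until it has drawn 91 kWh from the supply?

Hours = 91 kWh ÷ 0.21 kW = 433.3 h

433.3 h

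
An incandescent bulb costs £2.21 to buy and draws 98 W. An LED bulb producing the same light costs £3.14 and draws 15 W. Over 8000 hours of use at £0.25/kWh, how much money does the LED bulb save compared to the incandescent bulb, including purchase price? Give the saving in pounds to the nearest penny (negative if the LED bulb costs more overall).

incandescent bulb: £2.21 + (98/1000) kW × 8000 h × £0.25 = £2.21 + £196 = £198.21
LED bulb: £3.14 + (15/1000) kW × 8000 h × £0.25 = £3.14 + £30 = £33.14
Saving = £198.21 − £33.14 = £165.07

£165.07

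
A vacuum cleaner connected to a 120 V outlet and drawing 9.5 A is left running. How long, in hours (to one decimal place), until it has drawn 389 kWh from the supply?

341.2 h

Power = 9.5 A × 120 V = 1140 W = 1.14 kW
Hours = 389 kWh ÷ 1.14 kW = 341.2 h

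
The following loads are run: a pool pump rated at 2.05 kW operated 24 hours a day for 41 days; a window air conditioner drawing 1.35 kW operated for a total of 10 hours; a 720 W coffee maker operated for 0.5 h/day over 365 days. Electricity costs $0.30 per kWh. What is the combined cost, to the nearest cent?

$648.63

pool pump: Runtime = 24 h × 41 = 984 h
pool pump: 2.05 kW × 984 h = 2017.2 kWh
window air conditioner: 1.35 kW × 10 h = 13.5 kWh
coffee maker: Runtime = 0.5 h/day × 365 days = 182.5 h
coffee maker: 0.72 kW × 182.5 h = 131.4 kWh
Total energy = 2162.1 kWh
Cost = 2162.1 × $0.30 = $648.63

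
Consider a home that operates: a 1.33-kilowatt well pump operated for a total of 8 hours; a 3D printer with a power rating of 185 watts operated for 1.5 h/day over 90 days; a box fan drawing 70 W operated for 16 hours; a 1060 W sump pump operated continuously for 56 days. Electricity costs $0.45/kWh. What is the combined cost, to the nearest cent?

$657.62

well pump: 1.33 kW × 8 h = 10.64 kWh
3D printer: Runtime = 1.5 h/day × 90 days = 135 h
3D printer: 0.185 kW × 135 h = 24.975 kWh
box fan: 0.07 kW × 16 h = 1.12 kWh
sump pump: Runtime = 24 h × 56 = 1344 h
sump pump: 1.06 kW × 1344 h = 1424.64 kWh
Total energy = 1461.375 kWh
Cost = 1461.375 × $0.45 = $657.62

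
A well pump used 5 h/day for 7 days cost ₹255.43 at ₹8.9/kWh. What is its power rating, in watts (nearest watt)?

Energy = ₹255.43 ÷ ₹8.9/kWh = 28.7 kWh
Runtime = 5 h/day × 7 days = 35 h
Power = 28.7 kWh ÷ 35 h = 0.82 kW = 820 W

820 W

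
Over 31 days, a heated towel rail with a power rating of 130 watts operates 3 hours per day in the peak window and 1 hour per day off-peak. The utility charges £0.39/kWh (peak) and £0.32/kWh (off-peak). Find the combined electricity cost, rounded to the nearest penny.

£6.00

Peak energy = 0.13 kW × 3 h × 31 = 12.09 kWh
Off-peak energy = 0.13 kW × 1 h × 31 = 4.03 kWh
Cost = 12.09 × £0.39 + 4.03 × £0.32 = £4.7151 + £1.2896 = £6.00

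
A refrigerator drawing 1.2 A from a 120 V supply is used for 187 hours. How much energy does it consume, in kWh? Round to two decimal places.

Power = 1.2 A × 120 V = 144 W = 0.144 kW
Energy = 0.144 kW × 187 h = 26.928 kWh ≈ 26.93 kWh

26.93 kWh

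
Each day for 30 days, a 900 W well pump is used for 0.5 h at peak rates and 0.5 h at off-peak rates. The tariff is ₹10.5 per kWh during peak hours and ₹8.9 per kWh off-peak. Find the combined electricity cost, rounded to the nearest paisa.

Peak energy = 0.9 kW × 0.5 h × 30 = 13.5 kWh
Off-peak energy = 0.9 kW × 0.5 h × 30 = 13.5 kWh
Cost = 13.5 × ₹10.5 + 13.5 × ₹8.9 = ₹141.75 + ₹120.15 = ₹261.90

₹261.90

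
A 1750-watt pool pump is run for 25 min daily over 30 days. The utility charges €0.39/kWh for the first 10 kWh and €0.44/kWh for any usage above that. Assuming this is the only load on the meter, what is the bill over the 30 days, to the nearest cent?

€9.13

Runtime = 25 min × 30 = 750 min = 12.5 h
Energy = 1.75 kW × 12.5 h = 21.875 kWh
Tier 1 (0–10 kWh): 10 × €0.39 = €3.9
Above 10 kWh: 11.875 × €0.44 = €5.225
Bill = €9.13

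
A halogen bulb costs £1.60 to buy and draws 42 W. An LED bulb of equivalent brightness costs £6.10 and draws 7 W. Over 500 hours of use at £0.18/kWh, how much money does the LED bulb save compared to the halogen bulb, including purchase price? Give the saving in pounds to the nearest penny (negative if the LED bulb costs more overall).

halogen bulb: £1.60 + (42/1000) kW × 500 h × £0.18 = £1.60 + £3.78 = £5.38
LED bulb: £6.10 + (7/1000) kW × 500 h × £0.18 = £6.10 + £0.63 = £6.73
Saving = £5.38 − £6.73 = −£1.35

-£1.35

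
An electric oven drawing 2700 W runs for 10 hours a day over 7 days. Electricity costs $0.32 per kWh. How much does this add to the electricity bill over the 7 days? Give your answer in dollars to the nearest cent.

$60.48

Runtime = 10 h/day × 7 days = 70 h
Energy = 2.7 kW × 70 h = 189 kWh
Cost = 189 kWh × $0.32/kWh = $60.48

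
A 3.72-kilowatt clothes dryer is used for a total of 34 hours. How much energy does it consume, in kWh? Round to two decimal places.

Energy = 3.72 kW × 34 h = 126.48 kWh

126.48 kWh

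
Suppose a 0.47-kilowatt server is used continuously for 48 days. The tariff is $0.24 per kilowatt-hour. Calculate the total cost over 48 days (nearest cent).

Runtime = 24 h × 48 = 1152 h
Energy = 0.47 kW × 1152 h = 541.44 kWh
Cost = 541.44 kWh × $0.24/kWh = $129.95

$129.95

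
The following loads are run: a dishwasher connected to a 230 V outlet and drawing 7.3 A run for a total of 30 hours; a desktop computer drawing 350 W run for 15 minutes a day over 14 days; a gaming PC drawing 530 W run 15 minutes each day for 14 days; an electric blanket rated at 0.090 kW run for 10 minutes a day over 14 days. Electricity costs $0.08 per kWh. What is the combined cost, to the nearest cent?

$4.29

dishwasher: Power = 7.3 A × 230 V = 1679 W = 1.679 kW
dishwasher: 1.679 kW × 30 h = 50.37 kWh
desktop computer: Runtime = 15 min × 14 = 210 min = 3.5 h
desktop computer: 0.35 kW × 3.5 h = 1.225 kWh
gaming PC: Runtime = 15 min × 14 = 210 min = 3.5 h
gaming PC: 0.53 kW × 3.5 h = 1.855 kWh
electric blanket: Runtime = 10 min × 14 = 140 min = 2.333333… h
electric blanket: 0.09 kW × 2.333333… h = 0.21 kWh
Total energy = 53.66 kWh
Cost = 53.66 × $0.08 = $4.29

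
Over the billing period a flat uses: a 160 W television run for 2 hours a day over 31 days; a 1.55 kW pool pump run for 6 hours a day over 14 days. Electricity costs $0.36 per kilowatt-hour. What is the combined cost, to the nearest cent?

$50.44

television: Runtime = 2 h/day × 31 days = 62 h
television: 0.16 kW × 62 h = 9.92 kWh
pool pump: Runtime = 6 h/day × 14 days = 84 h
pool pump: 1.55 kW × 84 h = 130.2 kWh
Total energy = 140.12 kWh
Cost = 140.12 × $0.36 = $50.44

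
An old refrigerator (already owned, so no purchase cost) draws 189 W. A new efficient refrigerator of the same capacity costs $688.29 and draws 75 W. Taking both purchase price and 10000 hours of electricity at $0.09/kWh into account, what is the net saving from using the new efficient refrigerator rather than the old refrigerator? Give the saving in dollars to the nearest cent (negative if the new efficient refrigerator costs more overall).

old refrigerator: $0.00 + (189/1000) kW × 10000 h × $0.09 = $0.00 + $170.1 = $170.1
new efficient refrigerator: $688.29 + (75/1000) kW × 10000 h × $0.09 = $688.29 + $67.5 = $755.79
Saving = $170.1 − $755.79 = −$585.69

-$585.69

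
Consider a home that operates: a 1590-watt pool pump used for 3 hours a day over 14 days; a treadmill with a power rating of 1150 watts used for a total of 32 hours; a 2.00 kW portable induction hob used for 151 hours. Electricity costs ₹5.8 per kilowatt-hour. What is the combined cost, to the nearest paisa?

pool pump: Runtime = 3 h/day × 14 days = 42 h
pool pump: 1.59 kW × 42 h = 66.78 kWh
treadmill: 1.15 kW × 32 h = 36.8 kWh
portable induction hob: 2 kW × 151 h = 302 kWh
Total energy = 405.58 kWh
Cost = 405.58 × ₹5.8 = ₹2352.36

₹2352.36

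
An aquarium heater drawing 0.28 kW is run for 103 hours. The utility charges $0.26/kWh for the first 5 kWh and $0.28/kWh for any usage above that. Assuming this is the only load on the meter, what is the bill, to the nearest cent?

$7.98

Energy = 0.28 kW × 103 h = 28.84 kWh
Tier 1 (0–5 kWh): 5 × $0.26 = $1.3
Above 5 kWh: 23.84 × $0.28 = $6.6752
Bill = $7.98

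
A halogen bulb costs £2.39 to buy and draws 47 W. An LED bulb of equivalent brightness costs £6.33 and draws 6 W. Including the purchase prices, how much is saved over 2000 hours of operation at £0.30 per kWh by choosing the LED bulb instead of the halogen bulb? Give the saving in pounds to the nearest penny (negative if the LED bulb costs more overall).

halogen bulb: £2.39 + (47/1000) kW × 2000 h × £0.30 = £2.39 + £28.2 = £30.59
LED bulb: £6.33 + (6/1000) kW × 2000 h × £0.30 = £6.33 + £3.6 = £9.93
Saving = £30.59 − £9.93 = £20.66

£20.66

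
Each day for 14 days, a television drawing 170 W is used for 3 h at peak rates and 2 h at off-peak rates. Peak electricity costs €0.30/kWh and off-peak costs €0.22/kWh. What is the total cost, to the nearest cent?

€3.19

Peak energy = 0.17 kW × 3 h × 14 = 7.14 kWh
Off-peak energy = 0.17 kW × 2 h × 14 = 4.76 kWh
Cost = 7.14 × €0.30 + 4.76 × €0.22 = €2.142 + €1.0472 = €3.19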